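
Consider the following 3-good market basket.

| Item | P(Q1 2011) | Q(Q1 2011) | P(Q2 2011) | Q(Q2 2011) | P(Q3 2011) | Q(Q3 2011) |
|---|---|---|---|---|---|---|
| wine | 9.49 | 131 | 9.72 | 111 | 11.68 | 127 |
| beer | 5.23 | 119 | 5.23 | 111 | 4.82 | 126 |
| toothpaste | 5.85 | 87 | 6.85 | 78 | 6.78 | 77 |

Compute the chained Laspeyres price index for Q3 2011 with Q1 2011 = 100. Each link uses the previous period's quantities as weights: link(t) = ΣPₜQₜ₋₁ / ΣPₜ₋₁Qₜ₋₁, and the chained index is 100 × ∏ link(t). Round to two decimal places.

112.90

Link Q1 2011→Q2 2011:
ΣP(Q2 2011)Q(Q1 2011) = 9.72×131 + 5.23×119 + 6.85×87 = 1273.32 + 622.37 + 595.95 = 2491.64
ΣP(Q1 2011)Q(Q1 2011) = 9.49×131 + 5.23×119 + 5.85×87 = 1243.19 + 622.37 + 508.95 = 2374.51
link = 2491.64/2374.51 = 1.049328
Link Q2 2011→Q3 2011:
ΣP(Q3 2011)Q(Q2 2011) = 11.68×111 + 4.82×111 + 6.78×78 = 1296.48 + 535.02 + 528.84 = 2360.34
ΣP(Q2 2011)Q(Q2 2011) = 9.72×111 + 5.23×111 + 6.85×78 = 1078.92 + 580.53 + 534.3 = 2193.75
link = 2360.34/2193.75 = 1.075938
Chained index = 100 × 1.049328 × 1.075938 = 112.9012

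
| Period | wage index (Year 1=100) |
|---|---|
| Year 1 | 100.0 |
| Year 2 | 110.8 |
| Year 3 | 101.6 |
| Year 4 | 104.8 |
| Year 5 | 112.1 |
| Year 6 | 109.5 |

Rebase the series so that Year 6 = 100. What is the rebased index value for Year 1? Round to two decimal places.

91.32

Rebased(Year 1) = 100.0 / 109.5 × 100 = 91.3242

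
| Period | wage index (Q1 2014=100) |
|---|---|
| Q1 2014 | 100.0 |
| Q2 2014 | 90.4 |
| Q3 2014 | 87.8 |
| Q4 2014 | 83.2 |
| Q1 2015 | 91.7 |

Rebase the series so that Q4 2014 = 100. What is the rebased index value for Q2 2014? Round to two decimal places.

Rebased(Q2 2014) = 90.4 / 83.2 × 100 = 108.6538

108.65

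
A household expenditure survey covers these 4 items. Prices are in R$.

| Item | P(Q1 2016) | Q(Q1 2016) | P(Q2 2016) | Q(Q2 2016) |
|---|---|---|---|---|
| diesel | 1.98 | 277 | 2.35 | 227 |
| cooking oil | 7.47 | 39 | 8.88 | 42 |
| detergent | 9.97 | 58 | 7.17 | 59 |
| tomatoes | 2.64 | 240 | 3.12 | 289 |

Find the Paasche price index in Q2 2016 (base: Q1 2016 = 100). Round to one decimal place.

Paasche price index uses current-period quantities as weights.
ΣP(Q2 2016)·Q(Q2 2016) = 2.35×227 + 8.88×42 + 7.17×59 + 3.12×289 = 533.45 + 372.96 + 423.03 + 901.68 = 2231.12
ΣP(Q1 2016)·Q(Q2 2016) = 1.98×227 + 7.47×42 + 9.97×59 + 2.64×289 = 449.46 + 313.74 + 588.23 + 762.96 = 2114.39
Index = 2231.12 / 2114.39 × 100 = 105.5207

105.5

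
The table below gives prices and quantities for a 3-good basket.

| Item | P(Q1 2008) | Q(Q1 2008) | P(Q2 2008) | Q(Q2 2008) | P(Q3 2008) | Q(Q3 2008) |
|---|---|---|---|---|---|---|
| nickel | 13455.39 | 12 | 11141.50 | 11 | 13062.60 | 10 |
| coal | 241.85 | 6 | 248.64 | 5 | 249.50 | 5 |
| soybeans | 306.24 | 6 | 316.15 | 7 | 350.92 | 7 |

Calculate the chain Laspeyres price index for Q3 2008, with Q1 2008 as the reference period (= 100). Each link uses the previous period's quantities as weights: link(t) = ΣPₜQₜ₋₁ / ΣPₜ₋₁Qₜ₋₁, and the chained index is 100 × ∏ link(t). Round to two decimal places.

97.32

Link Q1 2008→Q2 2008:
ΣP(Q2 2008)Q(Q1 2008) = 11141.50×12 + 248.64×6 + 316.15×6 = 133698 + 1491.84 + 1896.9 = 137086.74
ΣP(Q1 2008)Q(Q1 2008) = 13455.39×12 + 241.85×6 + 306.24×6 = 161464.68 + 1451.1 + 1837.44 = 164753.22
link = 137086.74/164753.22 = 0.832073
Link Q2 2008→Q3 2008:
ΣP(Q3 2008)Q(Q2 2008) = 13062.60×11 + 249.50×5 + 350.92×7 = 143688.6 + 1247.5 + 2456.44 = 147392.54
ΣP(Q2 2008)Q(Q2 2008) = 11141.50×11 + 248.64×5 + 316.15×7 = 122556.5 + 1243.2 + 2213.05 = 126012.75
link = 147392.54/126012.75 = 1.169664
Chained index = 100 × 0.832073 × 1.169664 = 97.3246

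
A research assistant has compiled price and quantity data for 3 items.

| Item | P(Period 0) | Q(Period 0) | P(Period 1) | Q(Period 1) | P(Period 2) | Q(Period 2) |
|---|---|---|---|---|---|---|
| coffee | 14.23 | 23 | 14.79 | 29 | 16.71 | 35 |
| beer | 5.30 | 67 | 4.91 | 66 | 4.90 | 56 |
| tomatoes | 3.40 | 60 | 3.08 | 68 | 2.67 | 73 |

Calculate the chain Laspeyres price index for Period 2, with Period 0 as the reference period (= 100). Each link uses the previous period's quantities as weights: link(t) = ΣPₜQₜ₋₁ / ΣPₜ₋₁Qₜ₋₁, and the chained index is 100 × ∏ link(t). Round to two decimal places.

99.06

Link Period 0→Period 1:
ΣP(Period 1)Q(Period 0) = 14.79×23 + 4.91×67 + 3.08×60 = 340.17 + 328.97 + 184.8 = 853.94
ΣP(Period 0)Q(Period 0) = 14.23×23 + 5.30×67 + 3.40×60 = 327.29 + 355.1 + 204 = 886.39
link = 853.94/886.39 = 0.963391
Link Period 1→Period 2:
ΣP(Period 2)Q(Period 1) = 16.71×29 + 4.90×66 + 2.67×68 = 484.59 + 323.4 + 181.56 = 989.55
ΣP(Period 1)Q(Period 1) = 14.79×29 + 4.91×66 + 3.08×68 = 428.91 + 324.06 + 209.44 = 962.41
link = 989.55/962.41 = 1.028200
Chained index = 100 × 0.963391 × 1.028200 = 99.0558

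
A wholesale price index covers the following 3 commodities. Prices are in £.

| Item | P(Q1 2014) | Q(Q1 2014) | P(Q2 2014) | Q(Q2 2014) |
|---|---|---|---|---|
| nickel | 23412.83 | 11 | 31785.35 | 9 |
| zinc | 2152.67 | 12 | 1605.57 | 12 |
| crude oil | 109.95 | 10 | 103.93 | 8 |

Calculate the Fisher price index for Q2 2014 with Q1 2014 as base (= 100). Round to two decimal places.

129.50

Laspeyres component (base-period weights):
ΣP(Q2 2014)Q(Q1 2014) = 31785.35×11 + 1605.57×12 + 103.93×10 = 349638.85 + 19266.84 + 1039.3 = 369944.99
ΣP(Q1 2014)Q(Q1 2014) = 23412.83×11 + 2152.67×12 + 109.95×10 = 257541.13 + 25832.04 + 1099.5 = 284472.67
L = 369944.99 / 284472.67 × 100 = 130.0459
Paasche component (current-period weights):
ΣP(Q2 2014)Q(Q2 2014) = 31785.35×9 + 1605.57×12 + 103.93×8 = 286068.15 + 19266.84 + 831.44 = 306166.43
ΣP(Q1 2014)Q(Q2 2014) = 23412.83×9 + 2152.67×12 + 109.95×8 = 210715.47 + 25832.04 + 879.6 = 237427.11
P = 306166.43 / 237427.11 × 100 = 128.9518
Fisher = √(L × P) = √(130.0459 × 128.9518) = 129.4977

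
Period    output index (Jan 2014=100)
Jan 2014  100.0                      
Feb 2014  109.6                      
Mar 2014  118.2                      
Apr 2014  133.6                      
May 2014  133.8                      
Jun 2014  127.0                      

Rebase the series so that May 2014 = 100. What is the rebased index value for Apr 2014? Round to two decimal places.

99.85

Rebased(Apr 2014) = 133.6 / 133.8 × 100 = 99.8505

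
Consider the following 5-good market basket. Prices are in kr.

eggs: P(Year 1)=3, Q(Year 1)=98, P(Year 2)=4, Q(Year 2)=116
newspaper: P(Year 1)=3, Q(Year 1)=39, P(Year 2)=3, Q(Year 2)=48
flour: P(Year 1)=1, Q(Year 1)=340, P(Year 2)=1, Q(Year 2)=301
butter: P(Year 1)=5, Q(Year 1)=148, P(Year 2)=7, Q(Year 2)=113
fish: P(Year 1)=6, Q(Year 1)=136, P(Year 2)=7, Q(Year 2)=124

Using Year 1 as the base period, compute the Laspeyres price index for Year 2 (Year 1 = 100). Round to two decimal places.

122.97

Laspeyres price index uses base-period quantities as weights.
ΣP(Year 2)·Q(Year 1) = 4×98 + 3×39 + 1×340 + 7×148 + 7×136 = 392 + 117 + 340 + 1036 + 952 = 2837
ΣP(Year 1)·Q(Year 1) = 3×98 + 3×39 + 1×340 + 5×148 + 6×136 = 294 + 117 + 340 + 740 + 816 = 2307
Index = 2837 / 2307 × 100 = 122.9736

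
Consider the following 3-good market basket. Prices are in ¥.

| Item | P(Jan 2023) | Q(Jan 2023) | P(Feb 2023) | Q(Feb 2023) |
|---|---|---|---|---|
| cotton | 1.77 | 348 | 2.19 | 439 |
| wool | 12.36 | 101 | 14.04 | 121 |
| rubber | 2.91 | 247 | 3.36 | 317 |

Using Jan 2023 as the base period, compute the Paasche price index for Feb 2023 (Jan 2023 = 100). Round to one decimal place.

116.6

Paasche price index uses current-period quantities as weights.
ΣP(Feb 2023)·Q(Feb 2023) = 2.19×439 + 14.04×121 + 3.36×317 = 961.41 + 1698.84 + 1065.12 = 3725.37
ΣP(Jan 2023)·Q(Feb 2023) = 1.77×439 + 12.36×121 + 2.91×317 = 777.03 + 1495.56 + 922.47 = 3195.06
Index = 3725.37 / 3195.06 × 100 = 116.5978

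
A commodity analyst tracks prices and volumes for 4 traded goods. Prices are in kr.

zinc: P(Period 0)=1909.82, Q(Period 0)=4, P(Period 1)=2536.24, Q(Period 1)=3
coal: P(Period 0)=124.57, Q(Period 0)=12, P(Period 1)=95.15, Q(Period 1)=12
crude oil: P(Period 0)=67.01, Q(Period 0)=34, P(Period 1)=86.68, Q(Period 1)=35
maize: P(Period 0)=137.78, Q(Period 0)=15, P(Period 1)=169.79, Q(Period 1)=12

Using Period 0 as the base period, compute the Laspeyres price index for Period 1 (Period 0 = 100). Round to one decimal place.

124.5

Laspeyres price index uses base-period quantities as weights.
ΣP(Period 1)·Q(Period 0) = 2536.24×4 + 95.15×12 + 86.68×34 + 169.79×15 = 10144.96 + 1141.8 + 2947.12 + 2546.85 = 16780.73
ΣP(Period 0)·Q(Period 0) = 1909.82×4 + 124.57×12 + 67.01×34 + 137.78×15 = 7639.28 + 1494.84 + 2278.34 + 2066.7 = 13479.16
Index = 16780.73 / 13479.16 × 100 = 124.4939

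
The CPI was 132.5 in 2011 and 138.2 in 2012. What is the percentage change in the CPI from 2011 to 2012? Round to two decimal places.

Change = (138.2 − 132.5) / 132.5 × 100
       = 5.7 / 132.5 × 100 = 4.3019%

4.30%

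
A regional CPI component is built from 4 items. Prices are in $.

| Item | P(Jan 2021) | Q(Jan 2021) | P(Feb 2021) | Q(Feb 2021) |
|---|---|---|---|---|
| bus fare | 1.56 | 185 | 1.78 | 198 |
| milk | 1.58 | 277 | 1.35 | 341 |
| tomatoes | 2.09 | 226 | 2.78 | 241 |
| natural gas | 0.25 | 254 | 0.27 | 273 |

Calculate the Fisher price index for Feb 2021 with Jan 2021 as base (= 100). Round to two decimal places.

Laspeyres component (base-period weights):
ΣP(Feb 2021)Q(Jan 2021) = 1.78×185 + 1.35×277 + 2.78×226 + 0.27×254 = 329.3 + 373.95 + 628.28 + 68.58 = 1400.11
ΣP(Jan 2021)Q(Jan 2021) = 1.56×185 + 1.58×277 + 2.09×226 + 0.25×254 = 288.6 + 437.66 + 472.34 + 63.5 = 1262.1
L = 1400.11 / 1262.1 × 100 = 110.9349
Paasche component (current-period weights):
ΣP(Feb 2021)Q(Feb 2021) = 1.78×198 + 1.35×341 + 2.78×241 + 0.27×273 = 352.44 + 460.35 + 669.98 + 73.71 = 1556.48
ΣP(Jan 2021)Q(Feb 2021) = 1.56×198 + 1.58×341 + 2.09×241 + 0.25×273 = 308.88 + 538.78 + 503.69 + 68.25 = 1419.6
P = 1556.48 / 1419.6 × 100 = 109.6422
Fisher = √(L × P) = √(110.9349 × 109.6422) = 110.2867

110.29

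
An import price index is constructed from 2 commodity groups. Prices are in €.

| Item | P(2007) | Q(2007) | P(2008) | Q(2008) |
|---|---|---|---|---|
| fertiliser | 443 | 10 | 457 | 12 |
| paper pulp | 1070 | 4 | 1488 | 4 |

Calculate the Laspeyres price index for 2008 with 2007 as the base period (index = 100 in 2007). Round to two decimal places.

120.80

Laspeyres price index uses base-period quantities as weights.
ΣP(2008)·Q(2007) = 457×10 + 1488×4 = 4570 + 5952 = 10522
ΣP(2007)·Q(2007) = 443×10 + 1070×4 = 4430 + 4280 = 8710
Index = 10522 / 8710 × 100 = 120.8037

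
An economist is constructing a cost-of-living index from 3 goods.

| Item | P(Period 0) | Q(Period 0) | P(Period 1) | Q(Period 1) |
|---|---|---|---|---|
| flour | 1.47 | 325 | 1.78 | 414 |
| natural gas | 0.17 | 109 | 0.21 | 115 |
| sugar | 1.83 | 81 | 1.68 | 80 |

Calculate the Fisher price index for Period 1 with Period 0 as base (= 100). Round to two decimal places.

115.02

Laspeyres component (base-period weights):
ΣP(Period 1)Q(Period 0) = 1.78×325 + 0.21×109 + 1.68×81 = 578.5 + 22.89 + 136.08 = 737.47
ΣP(Period 0)Q(Period 0) = 1.47×325 + 0.17×109 + 1.83×81 = 477.75 + 18.53 + 148.23 = 644.51
L = 737.47 / 644.51 × 100 = 114.4234
Paasche component (current-period weights):
ΣP(Period 1)Q(Period 1) = 1.78×414 + 0.21×115 + 1.68×80 = 736.92 + 24.15 + 134.4 = 895.47
ΣP(Period 0)Q(Period 1) = 1.47×414 + 0.17×115 + 1.83×80 = 608.58 + 19.55 + 146.4 = 774.53
P = 895.47 / 774.53 × 100 = 115.6146
Fisher = √(L × P) = √(114.4234 × 115.6146) = 115.0175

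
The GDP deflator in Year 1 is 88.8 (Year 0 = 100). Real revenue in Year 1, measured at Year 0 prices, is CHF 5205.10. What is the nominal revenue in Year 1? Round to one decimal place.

4622.1

Nominal = Real × (Index/100) = 5205.10 × (88.8/100)
        = 5205.10 × 0.888 = 4622.1288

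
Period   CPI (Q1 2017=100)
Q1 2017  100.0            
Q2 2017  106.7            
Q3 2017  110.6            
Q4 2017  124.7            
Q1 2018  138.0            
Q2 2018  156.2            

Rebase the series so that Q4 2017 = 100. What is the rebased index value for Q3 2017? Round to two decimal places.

88.69

Rebased(Q3 2017) = 110.6 / 124.7 × 100 = 88.6929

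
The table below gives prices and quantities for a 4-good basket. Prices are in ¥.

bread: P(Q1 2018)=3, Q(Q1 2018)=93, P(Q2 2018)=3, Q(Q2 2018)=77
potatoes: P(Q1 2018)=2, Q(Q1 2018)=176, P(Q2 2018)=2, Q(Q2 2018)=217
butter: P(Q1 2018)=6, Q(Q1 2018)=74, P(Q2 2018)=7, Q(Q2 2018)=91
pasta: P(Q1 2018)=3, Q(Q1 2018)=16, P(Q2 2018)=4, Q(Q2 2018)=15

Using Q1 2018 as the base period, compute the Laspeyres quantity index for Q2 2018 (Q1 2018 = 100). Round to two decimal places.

111.84

Laspeyres quantity index uses base-period prices as weights.
ΣP(Q1 2018)·Q(Q2 2018) = 3×77 + 2×217 + 6×91 + 3×15 = 231 + 434 + 546 + 45 = 1256
ΣP(Q1 2018)·Q(Q1 2018) = 3×93 + 2×176 + 6×74 + 3×16 = 279 + 352 + 444 + 48 = 1123
Index = 1256 / 1123 × 100 = 111.8433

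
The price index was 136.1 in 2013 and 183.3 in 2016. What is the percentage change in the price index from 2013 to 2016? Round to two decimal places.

Change = (183.3 − 136.1) / 136.1 × 100
       = 47.2 / 136.1 × 100 = 34.6804%

34.68%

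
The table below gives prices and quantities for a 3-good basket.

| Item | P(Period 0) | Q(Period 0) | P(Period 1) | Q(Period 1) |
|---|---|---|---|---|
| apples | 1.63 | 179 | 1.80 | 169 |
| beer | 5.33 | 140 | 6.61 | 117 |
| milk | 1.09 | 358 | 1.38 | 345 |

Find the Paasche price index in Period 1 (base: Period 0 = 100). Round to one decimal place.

Paasche price index uses current-period quantities as weights.
ΣP(Period 1)·Q(Period 1) = 1.80×169 + 6.61×117 + 1.38×345 = 304.2 + 773.37 + 476.1 = 1553.67
ΣP(Period 0)·Q(Period 1) = 1.63×169 + 5.33×117 + 1.09×345 = 275.47 + 623.61 + 376.05 = 1275.13
Index = 1553.67 / 1275.13 × 100 = 121.8440

121.8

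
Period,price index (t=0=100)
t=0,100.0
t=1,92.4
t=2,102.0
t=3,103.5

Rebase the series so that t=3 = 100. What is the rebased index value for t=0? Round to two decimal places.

Rebased(t=0) = 100.0 / 103.5 × 100 = 96.6184

96.62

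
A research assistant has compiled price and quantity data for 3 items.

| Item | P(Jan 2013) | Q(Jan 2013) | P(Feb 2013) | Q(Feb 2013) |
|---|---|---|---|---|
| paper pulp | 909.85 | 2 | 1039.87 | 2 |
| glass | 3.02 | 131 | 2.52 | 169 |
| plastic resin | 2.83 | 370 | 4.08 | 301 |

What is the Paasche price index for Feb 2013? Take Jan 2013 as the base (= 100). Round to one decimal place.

Paasche price index uses current-period quantities as weights.
ΣP(Feb 2013)·Q(Feb 2013) = 1039.87×2 + 2.52×169 + 4.08×301 = 2079.74 + 425.88 + 1228.08 = 3733.7
ΣP(Jan 2013)·Q(Feb 2013) = 909.85×2 + 3.02×169 + 2.83×301 = 1819.7 + 510.38 + 851.83 = 3181.91
Index = 3733.7 / 3181.91 × 100 = 117.3415

117.3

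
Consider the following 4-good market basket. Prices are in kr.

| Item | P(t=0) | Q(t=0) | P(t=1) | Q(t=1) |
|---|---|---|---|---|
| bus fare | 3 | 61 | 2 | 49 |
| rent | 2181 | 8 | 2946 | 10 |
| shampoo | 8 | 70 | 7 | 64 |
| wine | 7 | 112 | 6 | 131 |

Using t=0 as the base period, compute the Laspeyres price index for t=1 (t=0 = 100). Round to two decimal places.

130.97

Laspeyres price index uses base-period quantities as weights.
ΣP(t=1)·Q(t=0) = 2×61 + 2946×8 + 7×70 + 6×112 = 122 + 23568 + 490 + 672 = 24852
ΣP(t=0)·Q(t=0) = 3×61 + 2181×8 + 8×70 + 7×112 = 183 + 17448 + 560 + 784 = 18975
Index = 24852 / 18975 × 100 = 130.9723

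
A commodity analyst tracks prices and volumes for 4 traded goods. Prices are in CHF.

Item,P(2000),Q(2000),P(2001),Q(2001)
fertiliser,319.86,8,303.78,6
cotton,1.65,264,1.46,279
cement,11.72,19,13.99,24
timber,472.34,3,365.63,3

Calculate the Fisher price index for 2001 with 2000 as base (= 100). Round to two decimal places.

89.99

Laspeyres component (base-period weights):
ΣP(2001)Q(2000) = 303.78×8 + 1.46×264 + 13.99×19 + 365.63×3 = 2430.24 + 385.44 + 265.81 + 1096.89 = 4178.38
ΣP(2000)Q(2000) = 319.86×8 + 1.65×264 + 11.72×19 + 472.34×3 = 2558.88 + 435.6 + 222.68 + 1417.02 = 4634.18
L = 4178.38 / 4634.18 × 100 = 90.1644
Paasche component (current-period weights):
ΣP(2001)Q(2001) = 303.78×6 + 1.46×279 + 13.99×24 + 365.63×3 = 1822.68 + 407.34 + 335.76 + 1096.89 = 3662.67
ΣP(2000)Q(2001) = 319.86×6 + 1.65×279 + 11.72×24 + 472.34×3 = 1919.16 + 460.35 + 281.28 + 1417.02 = 4077.81
P = 3662.67 / 4077.81 × 100 = 89.8195
Fisher = √(L × P) = √(90.1644 × 89.8195) = 89.9918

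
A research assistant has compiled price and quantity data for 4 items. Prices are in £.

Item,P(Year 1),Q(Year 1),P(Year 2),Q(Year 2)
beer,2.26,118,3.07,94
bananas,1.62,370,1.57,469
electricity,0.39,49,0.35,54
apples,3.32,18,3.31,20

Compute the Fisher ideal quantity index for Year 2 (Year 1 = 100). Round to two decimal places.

Laspeyres component (base-period weights):
ΣP(Year 1)Q(Year 2) = 2.26×94 + 1.62×469 + 0.39×54 + 3.32×20 = 212.44 + 759.78 + 21.06 + 66.4 = 1059.68
ΣP(Year 1)Q(Year 1) = 2.26×118 + 1.62×370 + 0.39×49 + 3.32×18 = 266.68 + 599.4 + 19.11 + 59.76 = 944.95
L = 1059.68 / 944.95 × 100 = 112.1414
Paasche component (current-period weights):
ΣP(Year 2)Q(Year 2) = 3.07×94 + 1.57×469 + 0.35×54 + 3.31×20 = 288.58 + 736.33 + 18.9 + 66.2 = 1110.01
ΣP(Year 2)Q(Year 1) = 3.07×118 + 1.57×370 + 0.35×49 + 3.31×18 = 362.26 + 580.9 + 17.15 + 59.58 = 1019.89
P = 1110.01 / 1019.89 × 100 = 108.8362
Fisher = √(L × P) = √(112.1414 × 108.8362) = 110.4765

110.48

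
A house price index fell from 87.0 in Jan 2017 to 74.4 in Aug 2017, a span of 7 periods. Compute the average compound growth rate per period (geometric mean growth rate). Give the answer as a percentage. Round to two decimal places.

-2.21%

Growth factor = (74.4/87.0)^(1/7) = (0.855172)^(1/7) = 0.977898
Growth rate = 0.977898 − 1 = -0.022102 = -2.2102%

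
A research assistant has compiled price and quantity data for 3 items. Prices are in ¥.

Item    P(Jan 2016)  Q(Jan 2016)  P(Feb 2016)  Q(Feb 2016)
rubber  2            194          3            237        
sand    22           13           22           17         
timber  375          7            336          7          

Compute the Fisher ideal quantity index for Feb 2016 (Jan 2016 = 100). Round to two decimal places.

Laspeyres component (base-period weights):
ΣP(Jan 2016)Q(Feb 2016) = 2×237 + 22×17 + 375×7 = 474 + 374 + 2625 = 3473
ΣP(Jan 2016)Q(Jan 2016) = 2×194 + 22×13 + 375×7 = 388 + 286 + 2625 = 3299
L = 3473 / 3299 × 100 = 105.2743
Paasche component (current-period weights):
ΣP(Feb 2016)Q(Feb 2016) = 3×237 + 22×17 + 336×7 = 711 + 374 + 2352 = 3437
ΣP(Feb 2016)Q(Jan 2016) = 3×194 + 22×13 + 336×7 = 582 + 286 + 2352 = 3220
P = 3437 / 3220 × 100 = 106.7391
Fisher = √(L × P) = √(105.2743 × 106.7391) = 106.0042

106.00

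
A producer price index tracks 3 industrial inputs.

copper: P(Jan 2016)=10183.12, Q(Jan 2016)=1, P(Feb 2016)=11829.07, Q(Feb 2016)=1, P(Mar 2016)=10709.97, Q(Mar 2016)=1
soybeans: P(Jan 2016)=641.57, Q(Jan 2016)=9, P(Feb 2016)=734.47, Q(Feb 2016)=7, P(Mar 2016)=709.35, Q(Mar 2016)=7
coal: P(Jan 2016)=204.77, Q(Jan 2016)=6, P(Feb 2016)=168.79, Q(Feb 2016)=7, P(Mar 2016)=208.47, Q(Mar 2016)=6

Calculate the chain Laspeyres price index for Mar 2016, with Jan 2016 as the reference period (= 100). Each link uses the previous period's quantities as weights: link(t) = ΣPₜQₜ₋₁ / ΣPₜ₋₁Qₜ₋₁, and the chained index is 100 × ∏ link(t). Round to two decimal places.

Link Jan 2016→Feb 2016:
ΣP(Feb 2016)Q(Jan 2016) = 11829.07×1 + 734.47×9 + 168.79×6 = 11829.07 + 6610.23 + 1012.74 = 19452.04
ΣP(Jan 2016)Q(Jan 2016) = 10183.12×1 + 641.57×9 + 204.77×6 = 10183.12 + 5774.13 + 1228.62 = 17185.87
link = 19452.04/17185.87 = 1.131862
Link Feb 2016→Mar 2016:
ΣP(Mar 2016)Q(Feb 2016) = 10709.97×1 + 709.35×7 + 208.47×7 = 10709.97 + 4965.45 + 1459.29 = 17134.71
ΣP(Feb 2016)Q(Feb 2016) = 11829.07×1 + 734.47×7 + 168.79×7 = 11829.07 + 5141.29 + 1181.53 = 18151.89
link = 17134.71/18151.89 = 0.943963
Chained index = 100 × 1.131862 × 0.943963 = 106.8436

106.84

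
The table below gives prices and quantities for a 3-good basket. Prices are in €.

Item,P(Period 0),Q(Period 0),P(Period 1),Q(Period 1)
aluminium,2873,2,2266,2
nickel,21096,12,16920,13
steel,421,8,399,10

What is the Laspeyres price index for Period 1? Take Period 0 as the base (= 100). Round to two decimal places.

Laspeyres price index uses base-period quantities as weights.
ΣP(Period 1)·Q(Period 0) = 2266×2 + 16920×12 + 399×8 = 4532 + 203040 + 3192 = 210764
ΣP(Period 0)·Q(Period 0) = 2873×2 + 21096×12 + 421×8 = 5746 + 253152 + 3368 = 262266
Index = 210764 / 262266 × 100 = 80.3627

80.36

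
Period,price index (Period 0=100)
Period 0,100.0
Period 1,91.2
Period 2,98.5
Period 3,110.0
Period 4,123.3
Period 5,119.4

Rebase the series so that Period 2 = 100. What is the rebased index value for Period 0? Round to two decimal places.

Rebased(Period 0) = 100.0 / 98.5 × 100 = 101.5228

101.52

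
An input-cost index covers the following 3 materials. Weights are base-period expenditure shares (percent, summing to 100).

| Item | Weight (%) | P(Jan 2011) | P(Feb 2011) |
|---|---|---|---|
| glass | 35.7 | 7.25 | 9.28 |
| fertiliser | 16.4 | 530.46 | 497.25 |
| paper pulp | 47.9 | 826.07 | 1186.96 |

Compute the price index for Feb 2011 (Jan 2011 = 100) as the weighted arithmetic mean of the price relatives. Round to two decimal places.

glass: 35.7 × (9.28/7.25) = 35.7 × 1.280000 = 45.6960
fertiliser: 16.4 × (497.25/530.46) = 16.4 × 0.937394 = 15.3733
paper pulp: 47.9 × (1186.96/826.07) = 47.9 × 1.436876 = 68.8264
Index = Σ wᵢ·(p₁ᵢ/p₀ᵢ) = 45.6960 + 15.3733 + 68.8264 = 129.8956

129.90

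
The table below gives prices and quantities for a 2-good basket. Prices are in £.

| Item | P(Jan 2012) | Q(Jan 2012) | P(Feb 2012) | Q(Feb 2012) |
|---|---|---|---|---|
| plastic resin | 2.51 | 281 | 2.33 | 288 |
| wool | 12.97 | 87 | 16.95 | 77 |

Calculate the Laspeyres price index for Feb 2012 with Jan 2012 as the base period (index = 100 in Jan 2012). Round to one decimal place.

116.1

Laspeyres price index uses base-period quantities as weights.
ΣP(Feb 2012)·Q(Jan 2012) = 2.33×281 + 16.95×87 = 654.73 + 1474.65 = 2129.38
ΣP(Jan 2012)·Q(Jan 2012) = 2.51×281 + 12.97×87 = 705.31 + 1128.39 = 1833.7
Index = 2129.38 / 1833.7 × 100 = 116.1248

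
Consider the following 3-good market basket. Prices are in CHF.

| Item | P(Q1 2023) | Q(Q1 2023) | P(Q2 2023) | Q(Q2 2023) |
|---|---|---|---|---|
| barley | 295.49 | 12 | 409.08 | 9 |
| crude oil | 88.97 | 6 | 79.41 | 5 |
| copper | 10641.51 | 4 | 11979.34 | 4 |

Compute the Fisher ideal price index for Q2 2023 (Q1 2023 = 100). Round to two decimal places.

Laspeyres component (base-period weights):
ΣP(Q2 2023)Q(Q1 2023) = 409.08×12 + 79.41×6 + 11979.34×4 = 4908.96 + 476.46 + 47917.36 = 53302.78
ΣP(Q1 2023)Q(Q1 2023) = 295.49×12 + 88.97×6 + 10641.51×4 = 3545.88 + 533.82 + 42566.04 = 46645.74
L = 53302.78 / 46645.74 × 100 = 114.2715
Paasche component (current-period weights):
ΣP(Q2 2023)Q(Q2 2023) = 409.08×9 + 79.41×5 + 11979.34×4 = 3681.72 + 397.05 + 47917.36 = 51996.13
ΣP(Q1 2023)Q(Q2 2023) = 295.49×9 + 88.97×5 + 10641.51×4 = 2659.41 + 444.85 + 42566.04 = 45670.3
P = 51996.13 / 45670.3 × 100 = 113.8511
Fisher = √(L × P) = √(114.2715 × 113.8511) = 114.0611

114.06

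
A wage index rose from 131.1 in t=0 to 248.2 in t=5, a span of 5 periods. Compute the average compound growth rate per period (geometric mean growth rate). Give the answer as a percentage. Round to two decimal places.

13.62%

Growth factor = (248.2/131.1)^(1/5) = (1.893211)^(1/5) = 1.136161
Growth rate = 1.136161 − 1 = 0.136161 = 13.6161%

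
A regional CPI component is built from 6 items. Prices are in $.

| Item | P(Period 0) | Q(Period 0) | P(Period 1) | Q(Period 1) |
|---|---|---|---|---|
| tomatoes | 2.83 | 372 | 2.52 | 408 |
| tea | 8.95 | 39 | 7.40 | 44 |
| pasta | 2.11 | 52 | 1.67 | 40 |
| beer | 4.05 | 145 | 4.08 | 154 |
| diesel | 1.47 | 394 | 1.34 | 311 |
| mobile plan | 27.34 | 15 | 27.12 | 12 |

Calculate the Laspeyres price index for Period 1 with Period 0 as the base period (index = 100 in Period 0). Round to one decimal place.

Laspeyres price index uses base-period quantities as weights.
ΣP(Period 1)·Q(Period 0) = 2.52×372 + 7.40×39 + 1.67×52 + 4.08×145 + 1.34×394 + 27.12×15 = 937.44 + 288.6 + 86.84 + 591.6 + 527.96 + 406.8 = 2839.24
ΣP(Period 0)·Q(Period 0) = 2.83×372 + 8.95×39 + 2.11×52 + 4.05×145 + 1.47×394 + 27.34×15 = 1052.76 + 349.05 + 109.72 + 587.25 + 579.18 + 410.1 = 3088.06
Index = 2839.24 / 3088.06 × 100 = 91.9425

91.9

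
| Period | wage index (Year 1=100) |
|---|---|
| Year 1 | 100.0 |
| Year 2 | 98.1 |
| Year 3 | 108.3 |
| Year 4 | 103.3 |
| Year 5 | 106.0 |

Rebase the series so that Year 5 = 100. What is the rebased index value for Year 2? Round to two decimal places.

Rebased(Year 2) = 98.1 / 106.0 × 100 = 92.5472

92.55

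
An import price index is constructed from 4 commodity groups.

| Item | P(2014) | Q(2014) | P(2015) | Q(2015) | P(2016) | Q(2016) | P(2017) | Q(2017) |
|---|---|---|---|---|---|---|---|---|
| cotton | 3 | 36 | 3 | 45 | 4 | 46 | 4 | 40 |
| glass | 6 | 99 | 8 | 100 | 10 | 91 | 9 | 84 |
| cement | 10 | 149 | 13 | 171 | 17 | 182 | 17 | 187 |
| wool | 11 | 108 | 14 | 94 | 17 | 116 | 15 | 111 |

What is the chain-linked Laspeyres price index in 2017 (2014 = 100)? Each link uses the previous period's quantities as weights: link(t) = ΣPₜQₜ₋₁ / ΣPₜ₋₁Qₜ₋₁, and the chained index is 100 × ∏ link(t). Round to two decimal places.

Link 2014→2015:
ΣP(2015)Q(2014) = 3×36 + 8×99 + 13×149 + 14×108 = 108 + 792 + 1937 + 1512 = 4349
ΣP(2014)Q(2014) = 3×36 + 6×99 + 10×149 + 11×108 = 108 + 594 + 1490 + 1188 = 3380
link = 4349/3380 = 1.286686
Link 2015→2016:
ΣP(2016)Q(2015) = 4×45 + 10×100 + 17×171 + 17×94 = 180 + 1000 + 2907 + 1598 = 5685
ΣP(2015)Q(2015) = 3×45 + 8×100 + 13×171 + 14×94 = 135 + 800 + 2223 + 1316 = 4474
link = 5685/4474 = 1.270675
Link 2016→2017:
ΣP(2017)Q(2016) = 4×46 + 9×91 + 17×182 + 15×116 = 184 + 819 + 3094 + 1740 = 5837
ΣP(2016)Q(2016) = 4×46 + 10×91 + 17×182 + 17×116 = 184 + 910 + 3094 + 1972 = 6160
link = 5837/6160 = 0.947565
Chained index = 100 × 1.286686 × 1.270675 × 0.947565 = 154.9231

154.92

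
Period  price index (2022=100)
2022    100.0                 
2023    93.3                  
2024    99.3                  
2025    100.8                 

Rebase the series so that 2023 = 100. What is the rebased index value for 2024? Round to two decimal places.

106.43

Rebased(2024) = 99.3 / 93.3 × 100 = 106.4309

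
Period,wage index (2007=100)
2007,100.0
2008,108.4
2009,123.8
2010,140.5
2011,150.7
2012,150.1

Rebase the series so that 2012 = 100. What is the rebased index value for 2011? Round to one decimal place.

100.4

Rebased(2011) = 150.7 / 150.1 × 100 = 100.3997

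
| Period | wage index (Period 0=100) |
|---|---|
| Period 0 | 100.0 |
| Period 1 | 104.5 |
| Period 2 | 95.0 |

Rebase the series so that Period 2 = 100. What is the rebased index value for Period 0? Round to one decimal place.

105.3

Rebased(Period 0) = 100.0 / 95.0 × 100 = 105.2632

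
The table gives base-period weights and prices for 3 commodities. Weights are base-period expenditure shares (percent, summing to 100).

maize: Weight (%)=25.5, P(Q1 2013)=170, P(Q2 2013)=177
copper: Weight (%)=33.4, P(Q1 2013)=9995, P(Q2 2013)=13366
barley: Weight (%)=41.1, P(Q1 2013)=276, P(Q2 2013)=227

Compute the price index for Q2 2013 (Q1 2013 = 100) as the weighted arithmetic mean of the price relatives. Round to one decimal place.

maize: 25.5 × (177/170) = 25.5 × 1.041176 = 26.5500
copper: 33.4 × (13366/9995) = 33.4 × 1.337269 = 44.6648
barley: 41.1 × (227/276) = 41.1 × 0.822464 = 33.8033
Index = Σ wᵢ·(p₁ᵢ/p₀ᵢ) = 26.5500 + 44.6648 + 33.8033 = 105.0180

105.0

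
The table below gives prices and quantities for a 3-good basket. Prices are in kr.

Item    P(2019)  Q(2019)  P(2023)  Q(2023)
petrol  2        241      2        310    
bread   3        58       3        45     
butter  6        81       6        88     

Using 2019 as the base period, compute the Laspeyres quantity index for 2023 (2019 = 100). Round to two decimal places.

Laspeyres quantity index uses base-period prices as weights.
ΣP(2019)·Q(2023) = 2×310 + 3×45 + 6×88 = 620 + 135 + 528 = 1283
ΣP(2019)·Q(2019) = 2×241 + 3×58 + 6×81 = 482 + 174 + 486 = 1142
Index = 1283 / 1142 × 100 = 112.3468

112.35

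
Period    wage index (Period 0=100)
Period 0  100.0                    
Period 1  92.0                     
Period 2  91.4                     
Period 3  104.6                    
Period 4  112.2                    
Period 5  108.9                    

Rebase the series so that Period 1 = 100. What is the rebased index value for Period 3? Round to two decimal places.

113.70

Rebased(Period 3) = 104.6 / 92.0 × 100 = 113.6957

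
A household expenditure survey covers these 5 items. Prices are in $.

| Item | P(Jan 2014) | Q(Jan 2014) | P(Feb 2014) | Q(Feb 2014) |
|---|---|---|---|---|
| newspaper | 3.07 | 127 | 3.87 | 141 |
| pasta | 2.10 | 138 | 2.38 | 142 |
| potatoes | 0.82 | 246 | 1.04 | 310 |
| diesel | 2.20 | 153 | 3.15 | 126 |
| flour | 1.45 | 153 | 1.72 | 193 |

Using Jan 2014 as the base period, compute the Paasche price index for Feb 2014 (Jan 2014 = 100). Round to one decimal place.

Paasche price index uses current-period quantities as weights.
ΣP(Feb 2014)·Q(Feb 2014) = 3.87×141 + 2.38×142 + 1.04×310 + 3.15×126 + 1.72×193 = 545.67 + 337.96 + 322.4 + 396.9 + 331.96 = 1934.89
ΣP(Jan 2014)·Q(Feb 2014) = 3.07×141 + 2.10×142 + 0.82×310 + 2.20×126 + 1.45×193 = 432.87 + 298.2 + 254.2 + 277.2 + 279.85 = 1542.32
Index = 1934.89 / 1542.32 × 100 = 125.4532

125.5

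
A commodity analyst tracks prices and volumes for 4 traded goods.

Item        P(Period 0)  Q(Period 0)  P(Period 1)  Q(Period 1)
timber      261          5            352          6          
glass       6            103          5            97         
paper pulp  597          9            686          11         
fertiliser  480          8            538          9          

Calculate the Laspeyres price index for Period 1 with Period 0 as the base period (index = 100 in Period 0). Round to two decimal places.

114.52

Laspeyres price index uses base-period quantities as weights.
ΣP(Period 1)·Q(Period 0) = 352×5 + 5×103 + 686×9 + 538×8 = 1760 + 515 + 6174 + 4304 = 12753
ΣP(Period 0)·Q(Period 0) = 261×5 + 6×103 + 597×9 + 480×8 = 1305 + 618 + 5373 + 3840 = 11136
Index = 12753 / 11136 × 100 = 114.5205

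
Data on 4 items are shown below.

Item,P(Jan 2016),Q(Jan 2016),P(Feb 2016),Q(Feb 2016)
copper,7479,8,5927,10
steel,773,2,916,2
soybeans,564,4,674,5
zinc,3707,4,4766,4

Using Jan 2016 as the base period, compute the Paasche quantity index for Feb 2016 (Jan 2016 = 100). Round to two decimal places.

117.64

Paasche quantity index uses current-period prices as weights.
ΣP(Feb 2016)·Q(Feb 2016) = 5927×10 + 916×2 + 674×5 + 4766×4 = 59270 + 1832 + 3370 + 19064 = 83536
ΣP(Feb 2016)·Q(Jan 2016) = 5927×8 + 916×2 + 674×4 + 4766×4 = 47416 + 1832 + 2696 + 19064 = 71008
Index = 83536 / 71008 × 100 = 117.6431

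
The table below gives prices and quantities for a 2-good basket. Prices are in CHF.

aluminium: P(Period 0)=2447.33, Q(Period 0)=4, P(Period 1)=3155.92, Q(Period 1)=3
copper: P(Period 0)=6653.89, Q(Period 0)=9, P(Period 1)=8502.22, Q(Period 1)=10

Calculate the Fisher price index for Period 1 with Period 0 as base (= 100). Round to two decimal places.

Laspeyres component (base-period weights):
ΣP(Period 1)Q(Period 0) = 3155.92×4 + 8502.22×9 = 12623.68 + 76519.98 = 89143.66
ΣP(Period 0)Q(Period 0) = 2447.33×4 + 6653.89×9 = 9789.32 + 59885.01 = 69674.33
L = 89143.66 / 69674.33 × 100 = 127.9433
Paasche component (current-period weights):
ΣP(Period 1)Q(Period 1) = 3155.92×3 + 8502.22×10 = 9467.76 + 85022.2 = 94489.96
ΣP(Period 0)Q(Period 1) = 2447.33×3 + 6653.89×10 = 7341.99 + 66538.9 = 73880.89
P = 94489.96 / 73880.89 × 100 = 127.8950
Fisher = √(L × P) = √(127.9433 × 127.8950) = 127.9192

127.92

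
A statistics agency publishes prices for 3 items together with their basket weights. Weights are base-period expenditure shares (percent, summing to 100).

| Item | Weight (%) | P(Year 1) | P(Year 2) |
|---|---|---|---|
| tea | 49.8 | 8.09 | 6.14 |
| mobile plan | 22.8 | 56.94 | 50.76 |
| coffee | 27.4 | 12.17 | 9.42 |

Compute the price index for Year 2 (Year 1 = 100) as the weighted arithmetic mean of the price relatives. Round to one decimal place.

79.3

tea: 49.8 × (6.14/8.09) = 49.8 × 0.758962 = 37.7963
mobile plan: 22.8 × (50.76/56.94) = 22.8 × 0.891465 = 20.3254
coffee: 27.4 × (9.42/12.17) = 27.4 × 0.774035 = 21.2085
Index = Σ wᵢ·(p₁ᵢ/p₀ᵢ) = 37.7963 + 20.3254 + 21.2085 = 79.3302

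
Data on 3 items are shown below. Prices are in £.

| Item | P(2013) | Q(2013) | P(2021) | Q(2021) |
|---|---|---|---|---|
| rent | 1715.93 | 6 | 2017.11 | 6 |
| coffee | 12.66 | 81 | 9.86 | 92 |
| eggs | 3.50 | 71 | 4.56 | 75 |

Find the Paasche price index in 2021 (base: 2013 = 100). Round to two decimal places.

113.90

Paasche price index uses current-period quantities as weights.
ΣP(2021)·Q(2021) = 2017.11×6 + 9.86×92 + 4.56×75 = 12102.66 + 907.12 + 342 = 13351.78
ΣP(2013)·Q(2021) = 1715.93×6 + 12.66×92 + 3.50×75 = 10295.58 + 1164.72 + 262.5 = 11722.8
Index = 13351.78 / 11722.8 × 100 = 113.8958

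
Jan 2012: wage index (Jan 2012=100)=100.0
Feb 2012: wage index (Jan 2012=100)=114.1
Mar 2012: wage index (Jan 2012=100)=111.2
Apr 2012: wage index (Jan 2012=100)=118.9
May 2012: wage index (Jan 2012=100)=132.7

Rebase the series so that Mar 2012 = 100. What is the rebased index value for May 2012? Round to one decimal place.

119.3

Rebased(May 2012) = 132.7 / 111.2 × 100 = 119.3345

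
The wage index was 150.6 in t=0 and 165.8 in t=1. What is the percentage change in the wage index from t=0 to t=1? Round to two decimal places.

Change = (165.8 − 150.6) / 150.6 × 100
       = 15.2 / 150.6 × 100 = 10.0930%

10.09%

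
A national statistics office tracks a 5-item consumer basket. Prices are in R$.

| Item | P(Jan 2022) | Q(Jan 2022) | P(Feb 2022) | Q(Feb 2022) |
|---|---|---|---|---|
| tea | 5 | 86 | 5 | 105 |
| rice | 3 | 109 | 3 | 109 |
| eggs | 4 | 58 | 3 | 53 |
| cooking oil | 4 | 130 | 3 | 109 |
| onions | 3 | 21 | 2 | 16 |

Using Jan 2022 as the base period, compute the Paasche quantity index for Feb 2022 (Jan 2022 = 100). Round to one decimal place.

Paasche quantity index uses current-period prices as weights.
ΣP(Feb 2022)·Q(Feb 2022) = 5×105 + 3×109 + 3×53 + 3×109 + 2×16 = 525 + 327 + 159 + 327 + 32 = 1370
ΣP(Feb 2022)·Q(Jan 2022) = 5×86 + 3×109 + 3×58 + 3×130 + 2×21 = 430 + 327 + 174 + 390 + 42 = 1363
Index = 1370 / 1363 × 100 = 100.5136

100.5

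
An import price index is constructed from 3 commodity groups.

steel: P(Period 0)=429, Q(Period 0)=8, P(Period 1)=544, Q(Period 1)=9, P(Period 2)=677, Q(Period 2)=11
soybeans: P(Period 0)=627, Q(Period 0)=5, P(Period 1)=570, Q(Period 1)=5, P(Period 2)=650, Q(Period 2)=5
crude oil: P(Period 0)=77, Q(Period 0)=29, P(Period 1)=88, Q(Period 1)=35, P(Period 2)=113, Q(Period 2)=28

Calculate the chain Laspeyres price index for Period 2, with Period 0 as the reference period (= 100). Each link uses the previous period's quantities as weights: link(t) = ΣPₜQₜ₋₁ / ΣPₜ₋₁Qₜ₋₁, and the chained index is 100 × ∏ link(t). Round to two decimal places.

136.15

Link Period 0→Period 1:
ΣP(Period 1)Q(Period 0) = 544×8 + 570×5 + 88×29 = 4352 + 2850 + 2552 = 9754
ΣP(Period 0)Q(Period 0) = 429×8 + 627×5 + 77×29 = 3432 + 3135 + 2233 = 8800
link = 9754/8800 = 1.108409
Link Period 1→Period 2:
ΣP(Period 2)Q(Period 1) = 677×9 + 650×5 + 113×35 = 6093 + 3250 + 3955 = 13298
ΣP(Period 1)Q(Period 1) = 544×9 + 570×5 + 88×35 = 4896 + 2850 + 3080 = 10826
link = 13298/10826 = 1.228339
Chained index = 100 × 1.108409 × 1.228339 = 136.1502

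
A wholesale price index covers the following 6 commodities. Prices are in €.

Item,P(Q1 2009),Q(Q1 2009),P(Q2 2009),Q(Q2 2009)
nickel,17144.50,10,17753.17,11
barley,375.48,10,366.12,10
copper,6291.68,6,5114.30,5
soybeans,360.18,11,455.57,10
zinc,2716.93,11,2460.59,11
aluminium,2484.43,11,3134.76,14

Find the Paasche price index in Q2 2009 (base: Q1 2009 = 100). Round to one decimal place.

Paasche price index uses current-period quantities as weights.
ΣP(Q2 2009)·Q(Q2 2009) = 17753.17×11 + 366.12×10 + 5114.30×5 + 455.57×10 + 2460.59×11 + 3134.76×14 = 195284.87 + 3661.2 + 25571.5 + 4555.7 + 27066.49 + 43886.64 = 300026.4
ΣP(Q1 2009)·Q(Q2 2009) = 17144.50×11 + 375.48×10 + 6291.68×5 + 360.18×10 + 2716.93×11 + 2484.43×14 = 188589.5 + 3754.8 + 31458.4 + 3601.8 + 29886.23 + 34782.02 = 292072.75
Index = 300026.4 / 292072.75 × 100 = 102.7232

102.7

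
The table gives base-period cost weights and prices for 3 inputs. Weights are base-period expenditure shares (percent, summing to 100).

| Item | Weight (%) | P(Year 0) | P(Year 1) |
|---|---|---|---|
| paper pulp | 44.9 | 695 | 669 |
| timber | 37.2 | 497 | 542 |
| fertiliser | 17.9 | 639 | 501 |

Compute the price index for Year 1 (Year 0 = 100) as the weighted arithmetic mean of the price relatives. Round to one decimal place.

paper pulp: 44.9 × (669/695) = 44.9 × 0.962590 = 43.2203
timber: 37.2 × (542/497) = 37.2 × 1.090543 = 40.5682
fertiliser: 17.9 × (501/639) = 17.9 × 0.784038 = 14.0343
Index = Σ wᵢ·(p₁ᵢ/p₀ᵢ) = 43.2203 + 40.5682 + 14.0343 = 97.8228

97.8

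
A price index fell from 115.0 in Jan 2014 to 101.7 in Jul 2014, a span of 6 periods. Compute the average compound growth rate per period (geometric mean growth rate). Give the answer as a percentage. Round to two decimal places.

Growth factor = (101.7/115.0)^(1/6) = (0.884348)^(1/6) = 0.979724
Growth rate = 0.979724 − 1 = -0.020276 = -2.0276%

-2.03%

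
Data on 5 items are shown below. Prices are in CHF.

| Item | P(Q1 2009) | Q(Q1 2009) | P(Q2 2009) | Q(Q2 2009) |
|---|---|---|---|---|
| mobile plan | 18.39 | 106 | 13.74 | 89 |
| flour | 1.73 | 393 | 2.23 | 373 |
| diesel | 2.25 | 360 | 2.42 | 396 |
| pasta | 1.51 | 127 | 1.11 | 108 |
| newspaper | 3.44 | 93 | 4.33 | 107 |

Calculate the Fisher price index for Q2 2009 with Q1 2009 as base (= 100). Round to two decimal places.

95.96

Laspeyres component (base-period weights):
ΣP(Q2 2009)Q(Q1 2009) = 13.74×106 + 2.23×393 + 2.42×360 + 1.11×127 + 4.33×93 = 1456.44 + 876.39 + 871.2 + 140.97 + 402.69 = 3747.69
ΣP(Q1 2009)Q(Q1 2009) = 18.39×106 + 1.73×393 + 2.25×360 + 1.51×127 + 3.44×93 = 1949.34 + 679.89 + 810 + 191.77 + 319.92 = 3950.92
L = 3747.69 / 3950.92 × 100 = 94.8561
Paasche component (current-period weights):
ΣP(Q2 2009)Q(Q2 2009) = 13.74×89 + 2.23×373 + 2.42×396 + 1.11×108 + 4.33×107 = 1222.86 + 831.79 + 958.32 + 119.88 + 463.31 = 3596.16
ΣP(Q1 2009)Q(Q2 2009) = 18.39×89 + 1.73×373 + 2.25×396 + 1.51×108 + 3.44×107 = 1636.71 + 645.29 + 891 + 163.08 + 368.08 = 3704.16
P = 3596.16 / 3704.16 × 100 = 97.0844
Fisher = √(L × P) = √(94.8561 × 97.0844) = 95.9638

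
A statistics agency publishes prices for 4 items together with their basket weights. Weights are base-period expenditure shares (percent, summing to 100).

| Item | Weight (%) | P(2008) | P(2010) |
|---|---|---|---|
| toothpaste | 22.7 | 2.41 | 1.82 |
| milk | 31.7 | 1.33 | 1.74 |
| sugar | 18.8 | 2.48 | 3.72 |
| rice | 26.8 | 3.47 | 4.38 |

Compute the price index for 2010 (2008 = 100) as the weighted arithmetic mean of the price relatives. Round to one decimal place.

toothpaste: 22.7 × (1.82/2.41) = 22.7 × 0.755187 = 17.1427
milk: 31.7 × (1.74/1.33) = 31.7 × 1.308271 = 41.4722
sugar: 18.8 × (3.72/2.48) = 18.8 × 1.500000 = 28.2000
rice: 26.8 × (4.38/3.47) = 26.8 × 1.262248 = 33.8282
Index = Σ wᵢ·(p₁ᵢ/p₀ᵢ) = 17.1427 + 41.4722 + 28.2000 + 33.8282 = 120.6432

120.6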